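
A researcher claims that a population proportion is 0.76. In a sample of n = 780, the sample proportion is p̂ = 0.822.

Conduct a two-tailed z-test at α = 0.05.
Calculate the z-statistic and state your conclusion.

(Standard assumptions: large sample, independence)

H₀: p = 0.76, H₁: p ≠ 0.76
Standard error: SE = √(p₀(1-p₀)/n) = √(0.76×0.24/780) = 0.015292
z-statistic: z = (p̂ - p₀)/SE = (0.822 - 0.76)/0.015292 = 4.0544
Critical value: z_0.025 = ±1.960
p-value = 0.0001
Decision: reject H₀ at α = 0.05

Answer: z = 4.0544, reject H₀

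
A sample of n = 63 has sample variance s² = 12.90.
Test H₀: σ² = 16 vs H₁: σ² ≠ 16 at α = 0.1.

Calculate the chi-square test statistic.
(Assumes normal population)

Answer: χ² = 49.9875, fail to reject H₀

Derivation:
df = n - 1 = 62
χ² = (n-1)s²/σ₀² = 62×12.90/16 = 49.9875
Critical values: χ²_{0.95,62} = 44.889, χ²_{0.05,62} = 81.381
Rejection region: χ² < 44.889 or χ² > 81.381
Decision: fail to reject H₀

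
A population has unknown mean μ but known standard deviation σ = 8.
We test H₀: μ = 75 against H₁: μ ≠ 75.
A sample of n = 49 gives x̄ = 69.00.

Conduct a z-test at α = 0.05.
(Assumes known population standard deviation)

Standard error: SE = σ/√n = 8/√49 = 1.1429
z-statistic: z = (x̄ - μ₀)/SE = (69.00 - 75)/1.1429 = -5.2498
Critical value: ±1.960
p-value < 0.0001
Decision: reject H₀

Answer: z = -5.2498, reject H₀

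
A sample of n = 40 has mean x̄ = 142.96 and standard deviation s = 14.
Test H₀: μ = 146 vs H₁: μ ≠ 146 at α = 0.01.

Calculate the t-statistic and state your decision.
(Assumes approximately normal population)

Answer: t = -1.3733, fail to reject H₀

Derivation:
df = n - 1 = 39
SE = s/√n = 14/√40 = 2.2136
t = (x̄ - μ₀)/SE = (142.96 - 146)/2.2136 = -1.3733
Critical value: t_{0.005,39} = ±2.708
p-value ≈ 0.1775
Decision: fail to reject H₀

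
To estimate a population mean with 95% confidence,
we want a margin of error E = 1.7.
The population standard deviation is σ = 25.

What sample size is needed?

Answer: n = 831

Derivation:
z_0.025 = 1.960
n = (z×σ/E)² = (1.960×25/1.7)²
n = 830.7958
Round up: n = 831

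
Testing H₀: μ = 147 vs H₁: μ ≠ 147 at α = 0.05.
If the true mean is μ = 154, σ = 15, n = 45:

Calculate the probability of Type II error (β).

Answer: β ≈ 0.1209

Derivation:
SE = σ/√n = 15/√45 = 2.2361
Critical values: μ₀ ± z_0.025×SE = 147 ± 1.960×2.2361
Acceptance region: (142.6172, 151.3828)
Under H₁ (μ = 154): z_high = (151.3828 - 154)/2.2361 = -1.1704, z_low = (142.6172 - 154)/2.2361 = -5.0905
β = P(not reject | H₁) = Φ(-1.1704) - Φ(-5.0905) ≈ 0.1209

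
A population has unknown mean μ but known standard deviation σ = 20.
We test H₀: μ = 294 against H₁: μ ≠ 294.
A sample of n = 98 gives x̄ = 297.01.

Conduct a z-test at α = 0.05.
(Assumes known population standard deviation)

Answer: z = 1.4899, fail to reject H₀

Derivation:
Standard error: SE = σ/√n = 20/√98 = 2.0203
z-statistic: z = (x̄ - μ₀)/SE = (297.01 - 294)/2.0203 = 1.4899
Critical value: ±1.960
p-value = 0.1363
Decision: fail to reject H₀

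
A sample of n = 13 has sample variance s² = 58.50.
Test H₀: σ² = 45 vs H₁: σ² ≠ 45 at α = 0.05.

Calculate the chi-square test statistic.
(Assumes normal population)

df = n - 1 = 12
χ² = (n-1)s²/σ₀² = 12×58.50/45 = 15.6000
Critical values: χ²_{0.975,12} = 4.404, χ²_{0.025,12} = 23.337
Rejection region: χ² < 4.404 or χ² > 23.337
Decision: fail to reject H₀

Answer: χ² = 15.6000, fail to reject H₀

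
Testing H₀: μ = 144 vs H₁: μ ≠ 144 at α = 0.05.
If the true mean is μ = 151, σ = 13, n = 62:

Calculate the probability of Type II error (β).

SE = σ/√n = 13/√62 = 1.6510
Critical values: μ₀ ± z_0.025×SE = 144 ± 1.960×1.6510
Acceptance region: (140.7640, 147.2360)
Under H₁ (μ = 151): z_high = (147.2360 - 151)/1.6510 = -2.2798, z_low = (140.7640 - 151)/1.6510 = -6.1999
β = P(not reject | H₁) = Φ(-2.2798) - Φ(-6.1999) ≈ 0.0113

Answer: β ≈ 0.0113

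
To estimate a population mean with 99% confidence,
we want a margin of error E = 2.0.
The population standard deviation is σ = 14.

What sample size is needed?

z_0.005 = 2.576
n = (z×σ/E)² = (2.576×14/2.0)²
n = 325.1530
Round up: n = 326

Answer: n = 326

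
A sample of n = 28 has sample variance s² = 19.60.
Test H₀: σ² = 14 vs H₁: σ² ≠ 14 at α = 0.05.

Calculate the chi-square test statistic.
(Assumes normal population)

Answer: χ² = 37.8000, fail to reject H₀

Derivation:
df = n - 1 = 27
χ² = (n-1)s²/σ₀² = 27×19.60/14 = 37.8000
Critical values: χ²_{0.975,27} = 14.573, χ²_{0.025,27} = 43.195
Rejection region: χ² < 14.573 or χ² > 43.195
Decision: fail to reject H₀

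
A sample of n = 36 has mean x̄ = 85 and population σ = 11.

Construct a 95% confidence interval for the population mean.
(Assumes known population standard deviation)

Confidence level: 95%, α = 0.05
z_0.025 = 1.960
SE = σ/√n = 11/√36 = 1.8333
Margin of error = 1.960 × 1.8333 = 3.5933
CI: x̄ ± margin = 85 ± 3.5933
CI: (81.4067, 88.5933)

Answer: (81.4067, 88.5933)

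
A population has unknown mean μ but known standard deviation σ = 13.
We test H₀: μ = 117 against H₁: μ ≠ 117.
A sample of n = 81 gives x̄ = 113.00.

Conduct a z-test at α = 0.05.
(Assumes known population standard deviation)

Answer: z = -2.7693, reject H₀

Derivation:
Standard error: SE = σ/√n = 13/√81 = 1.4444
z-statistic: z = (x̄ - μ₀)/SE = (113.00 - 117)/1.4444 = -2.7693
Critical value: ±1.960
p-value = 0.0056
Decision: reject H₀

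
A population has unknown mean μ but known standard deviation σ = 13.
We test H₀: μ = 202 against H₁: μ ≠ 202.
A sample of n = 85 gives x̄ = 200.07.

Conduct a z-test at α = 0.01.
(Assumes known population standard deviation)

Answer: z = -1.3688, fail to reject H₀

Derivation:
Standard error: SE = σ/√n = 13/√85 = 1.4100
z-statistic: z = (x̄ - μ₀)/SE = (200.07 - 202)/1.4100 = -1.3688
Critical value: ±2.576
p-value = 0.1711
Decision: fail to reject H₀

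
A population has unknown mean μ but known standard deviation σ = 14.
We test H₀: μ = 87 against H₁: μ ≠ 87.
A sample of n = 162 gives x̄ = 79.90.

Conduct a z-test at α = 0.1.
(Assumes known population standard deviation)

Standard error: SE = σ/√n = 14/√162 = 1.0999
z-statistic: z = (x̄ - μ₀)/SE = (79.90 - 87)/1.0999 = -6.4551
Critical value: ±1.645
p-value < 0.0001
Decision: reject H₀

Answer: z = -6.4551, reject H₀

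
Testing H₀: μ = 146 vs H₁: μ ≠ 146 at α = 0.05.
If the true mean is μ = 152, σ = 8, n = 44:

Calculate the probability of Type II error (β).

SE = σ/√n = 8/√44 = 1.2060
Critical values: μ₀ ± z_0.025×SE = 146 ± 1.960×1.2060
Acceptance region: (143.6362, 148.3638)
Under H₁ (μ = 152): z_high = (148.3638 - 152)/1.2060 = -3.0151, z_low = (143.6362 - 152)/1.2060 = -6.9352
β = P(not reject | H₁) = Φ(-3.0151) - Φ(-6.9352) ≈ 0.0013

Answer: β ≈ 0.0013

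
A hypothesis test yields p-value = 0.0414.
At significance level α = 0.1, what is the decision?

Compare p-value to α:
0.0414 < 0.1
Decision: reject H₀

Answer: reject H₀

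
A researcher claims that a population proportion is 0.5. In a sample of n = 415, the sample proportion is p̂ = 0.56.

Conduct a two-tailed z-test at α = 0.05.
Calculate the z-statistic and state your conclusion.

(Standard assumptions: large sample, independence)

H₀: p = 0.5, H₁: p ≠ 0.5
Standard error: SE = √(p₀(1-p₀)/n) = √(0.5×0.5/415) = 0.024544
z-statistic: z = (p̂ - p₀)/SE = (0.56 - 0.5)/0.024544 = 2.4446
Critical value: z_0.025 = ±1.960
p-value = 0.0145
Decision: reject H₀ at α = 0.05

Answer: z = 2.4446, reject H₀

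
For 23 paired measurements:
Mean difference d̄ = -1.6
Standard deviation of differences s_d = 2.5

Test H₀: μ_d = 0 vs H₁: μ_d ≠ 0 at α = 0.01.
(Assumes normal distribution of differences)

Answer: t = -3.0692, reject H₀

Derivation:
df = n - 1 = 22
SE = s_d/√n = 2.5/√23 = 0.5213
t = d̄/SE = -1.6/0.5213 = -3.0692
Critical value: t_{0.005,22} = ±2.819
p-value ≈ 0.0056
Decision: reject H₀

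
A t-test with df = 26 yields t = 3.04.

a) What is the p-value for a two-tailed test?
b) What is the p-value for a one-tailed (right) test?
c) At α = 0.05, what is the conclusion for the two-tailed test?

Answer: a) 0.0053, b) 0.0027, c) reject H₀

Derivation:
Using t-distribution with df = 26:
a) Two-tailed: p = 2×P(T > 3.04) = 0.0053
b) One-tailed: p = P(T > 3.04) = 0.0027
c) 0.0053 < 0.05, reject H₀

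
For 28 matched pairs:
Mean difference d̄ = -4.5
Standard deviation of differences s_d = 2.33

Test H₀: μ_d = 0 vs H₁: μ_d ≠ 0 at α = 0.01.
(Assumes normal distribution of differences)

df = n - 1 = 27
SE = s_d/√n = 2.33/√28 = 0.4403
t = d̄/SE = -4.5/0.4403 = -10.2203
Critical value: t_{0.005,27} = ±2.771
p-value < 0.0001
Decision: reject H₀

Answer: t = -10.2203, reject H₀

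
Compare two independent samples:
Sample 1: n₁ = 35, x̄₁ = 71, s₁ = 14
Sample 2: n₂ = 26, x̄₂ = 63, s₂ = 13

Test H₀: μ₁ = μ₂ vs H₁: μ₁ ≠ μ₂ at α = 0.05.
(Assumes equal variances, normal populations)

Pooled variance: s²_p = [34×14² + 25×13²]/(59) = 184.5593
s_p = 13.5853
SE = s_p×√(1/n₁ + 1/n₂) = 13.5853×√(1/35 + 1/26) = 3.5173
t = (x̄₁ - x̄₂)/SE = (71 - 63)/3.5173 = 2.2745
df = 59, t-critical = ±2.001
Decision: reject H₀

Answer: t = 2.2745, reject H₀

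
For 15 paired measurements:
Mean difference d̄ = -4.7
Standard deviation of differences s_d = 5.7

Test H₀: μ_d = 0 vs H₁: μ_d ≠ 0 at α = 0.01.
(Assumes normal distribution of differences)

Answer: t = -3.1936, reject H₀

Derivation:
df = n - 1 = 14
SE = s_d/√n = 5.7/√15 = 1.4717
t = d̄/SE = -4.7/1.4717 = -3.1936
Critical value: t_{0.005,14} = ±2.977
p-value ≈ 0.0065
Decision: reject H₀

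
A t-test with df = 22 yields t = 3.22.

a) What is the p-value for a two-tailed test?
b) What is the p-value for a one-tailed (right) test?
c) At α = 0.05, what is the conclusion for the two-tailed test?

Using t-distribution with df = 22:
a) Two-tailed: p = 2×P(T > 3.22) = 0.0039
b) One-tailed: p = P(T > 3.22) = 0.0020
c) 0.0039 < 0.05, reject H₀

Answer: a) 0.0039, b) 0.0020, c) reject H₀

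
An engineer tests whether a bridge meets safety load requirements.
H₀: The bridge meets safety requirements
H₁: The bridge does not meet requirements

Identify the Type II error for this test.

Answer: Declaring an unsafe bridge to be safe

Derivation:
Type I error: rejecting H₀ when it is actually true (false positive).
Type II error: failing to reject H₀ when H₁ is actually true (false negative).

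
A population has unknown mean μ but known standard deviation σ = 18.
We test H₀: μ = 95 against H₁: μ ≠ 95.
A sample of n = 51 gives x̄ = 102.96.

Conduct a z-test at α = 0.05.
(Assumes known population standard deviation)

Standard error: SE = σ/√n = 18/√51 = 2.5205
z-statistic: z = (x̄ - μ₀)/SE = (102.96 - 95)/2.5205 = 3.1581
Critical value: ±1.960
p-value = 0.0016
Decision: reject H₀

Answer: z = 3.1581, reject H₀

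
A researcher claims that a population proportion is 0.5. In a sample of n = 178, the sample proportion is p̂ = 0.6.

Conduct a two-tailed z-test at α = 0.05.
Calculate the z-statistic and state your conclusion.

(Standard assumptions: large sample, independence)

H₀: p = 0.5, H₁: p ≠ 0.5
Standard error: SE = √(p₀(1-p₀)/n) = √(0.5×0.5/178) = 0.037477
z-statistic: z = (p̂ - p₀)/SE = (0.6 - 0.5)/0.037477 = 2.6683
Critical value: z_0.025 = ±1.960
p-value = 0.0076
Decision: reject H₀ at α = 0.05

Answer: z = 2.6683, reject H₀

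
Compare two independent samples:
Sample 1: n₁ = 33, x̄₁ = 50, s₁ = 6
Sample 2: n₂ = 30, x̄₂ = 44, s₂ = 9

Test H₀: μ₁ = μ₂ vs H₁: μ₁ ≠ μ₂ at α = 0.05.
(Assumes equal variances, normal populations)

Pooled variance: s²_p = [32×6² + 29×9²]/(61) = 57.3934
s_p = 7.5758
SE = s_p×√(1/n₁ + 1/n₂) = 7.5758×√(1/33 + 1/30) = 1.9111
t = (x̄₁ - x̄₂)/SE = (50 - 44)/1.9111 = 3.1396
df = 61, t-critical = ±2.000
Decision: reject H₀

Answer: t = 3.1396, reject H₀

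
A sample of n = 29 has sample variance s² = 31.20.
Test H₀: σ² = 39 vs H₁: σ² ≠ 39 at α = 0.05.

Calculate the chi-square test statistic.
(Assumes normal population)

df = n - 1 = 28
χ² = (n-1)s²/σ₀² = 28×31.20/39 = 22.4000
Critical values: χ²_{0.975,28} = 15.308, χ²_{0.025,28} = 44.461
Rejection region: χ² < 15.308 or χ² > 44.461
Decision: fail to reject H₀

Answer: χ² = 22.4000, fail to reject H₀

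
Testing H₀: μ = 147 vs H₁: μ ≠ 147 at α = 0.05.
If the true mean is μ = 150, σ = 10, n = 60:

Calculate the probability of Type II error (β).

Answer: β ≈ 0.3580

Derivation:
SE = σ/√n = 10/√60 = 1.2910
Critical values: μ₀ ± z_0.025×SE = 147 ± 1.960×1.2910
Acceptance region: (144.4696, 149.5304)
Under H₁ (μ = 150): z_high = (149.5304 - 150)/1.2910 = -0.3637, z_low = (144.4696 - 150)/1.2910 = -4.2838
β = P(not reject | H₁) = Φ(-0.3637) - Φ(-4.2838) ≈ 0.3580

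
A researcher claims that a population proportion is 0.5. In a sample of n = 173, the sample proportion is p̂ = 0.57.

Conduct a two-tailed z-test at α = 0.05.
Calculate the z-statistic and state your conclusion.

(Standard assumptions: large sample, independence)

Answer: z = 1.8414, fail to reject H₀

Derivation:
H₀: p = 0.5, H₁: p ≠ 0.5
Standard error: SE = √(p₀(1-p₀)/n) = √(0.5×0.5/173) = 0.038014
z-statistic: z = (p̂ - p₀)/SE = (0.57 - 0.5)/0.038014 = 1.8414
Critical value: z_0.025 = ±1.960
p-value = 0.0656
Decision: fail to reject H₀ at α = 0.05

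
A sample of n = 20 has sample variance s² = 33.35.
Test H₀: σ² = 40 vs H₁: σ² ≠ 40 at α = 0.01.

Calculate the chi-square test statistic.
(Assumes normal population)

Answer: χ² = 15.8412, fail to reject H₀

Derivation:
df = n - 1 = 19
χ² = (n-1)s²/σ₀² = 19×33.35/40 = 15.8412
Critical values: χ²_{0.995,19} = 6.844, χ²_{0.005,19} = 38.582
Rejection region: χ² < 6.844 or χ² > 38.582
Decision: fail to reject H₀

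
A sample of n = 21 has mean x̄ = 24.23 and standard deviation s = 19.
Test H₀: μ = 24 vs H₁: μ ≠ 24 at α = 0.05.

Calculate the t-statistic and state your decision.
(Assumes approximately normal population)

Answer: t = 0.0555, fail to reject H₀

Derivation:
df = n - 1 = 20
SE = s/√n = 19/√21 = 4.1461
t = (x̄ - μ₀)/SE = (24.23 - 24)/4.1461 = 0.0555
Critical value: t_{0.025,20} = ±2.086
p-value ≈ 0.9563
Decision: fail to reject H₀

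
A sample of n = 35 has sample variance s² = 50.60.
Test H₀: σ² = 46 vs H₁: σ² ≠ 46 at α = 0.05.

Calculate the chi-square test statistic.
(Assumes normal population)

Answer: χ² = 37.4000, fail to reject H₀

Derivation:
df = n - 1 = 34
χ² = (n-1)s²/σ₀² = 34×50.60/46 = 37.4000
Critical values: χ²_{0.975,34} = 19.806, χ²_{0.025,34} = 51.966
Rejection region: χ² < 19.806 or χ² > 51.966
Decision: fail to reject H₀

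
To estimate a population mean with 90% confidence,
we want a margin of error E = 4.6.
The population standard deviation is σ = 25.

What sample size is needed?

Answer: n = 80

Derivation:
z_0.05 = 1.645
n = (z×σ/E)² = (1.645×25/4.6)²
n = 79.9275
Round up: n = 80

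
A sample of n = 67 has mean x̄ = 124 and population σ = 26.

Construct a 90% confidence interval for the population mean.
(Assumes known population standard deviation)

Answer: (118.7748, 129.2252)

Derivation:
Confidence level: 90%, α = 0.1
z_0.05 = 1.645
SE = σ/√n = 26/√67 = 3.1764
Margin of error = 1.645 × 3.1764 = 5.2252
CI: x̄ ± margin = 124 ± 5.2252
CI: (118.7748, 129.2252)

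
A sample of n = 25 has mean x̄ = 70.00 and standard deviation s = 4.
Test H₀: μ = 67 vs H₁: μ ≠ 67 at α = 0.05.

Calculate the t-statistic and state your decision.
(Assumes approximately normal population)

df = n - 1 = 24
SE = s/√n = 4/√25 = 0.8000
t = (x̄ - μ₀)/SE = (70.00 - 67)/0.8000 = 3.7500
Critical value: t_{0.025,24} = ±2.064
p-value ≈ 0.0010
Decision: reject H₀

Answer: t = 3.7500, reject H₀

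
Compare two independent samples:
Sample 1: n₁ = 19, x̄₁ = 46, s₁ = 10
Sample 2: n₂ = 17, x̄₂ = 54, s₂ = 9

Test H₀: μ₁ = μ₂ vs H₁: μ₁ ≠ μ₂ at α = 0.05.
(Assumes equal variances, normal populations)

Pooled variance: s²_p = [18×10² + 16×9²]/(34) = 91.0588
s_p = 9.5425
SE = s_p×√(1/n₁ + 1/n₂) = 9.5425×√(1/19 + 1/17) = 3.1858
t = (x̄₁ - x̄₂)/SE = (46 - 54)/3.1858 = -2.5111
df = 34, t-critical = ±2.032
Decision: reject H₀

Answer: t = -2.5111, reject H₀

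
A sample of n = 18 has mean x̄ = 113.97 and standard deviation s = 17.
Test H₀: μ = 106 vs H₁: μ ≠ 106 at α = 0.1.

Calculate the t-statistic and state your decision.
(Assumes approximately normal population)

Answer: t = 1.9891, reject H₀

Derivation:
df = n - 1 = 17
SE = s/√n = 17/√18 = 4.0069
t = (x̄ - μ₀)/SE = (113.97 - 106)/4.0069 = 1.9891
Critical value: t_{0.05,17} = ±1.740
p-value ≈ 0.0630
Decision: reject H₀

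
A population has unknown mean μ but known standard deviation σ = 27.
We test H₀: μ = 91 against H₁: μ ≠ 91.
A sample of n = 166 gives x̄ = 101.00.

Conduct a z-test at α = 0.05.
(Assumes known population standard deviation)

Answer: z = 4.7719, reject H₀

Derivation:
Standard error: SE = σ/√n = 27/√166 = 2.0956
z-statistic: z = (x̄ - μ₀)/SE = (101.00 - 91)/2.0956 = 4.7719
Critical value: ±1.960
p-value < 0.0001
Decision: reject H₀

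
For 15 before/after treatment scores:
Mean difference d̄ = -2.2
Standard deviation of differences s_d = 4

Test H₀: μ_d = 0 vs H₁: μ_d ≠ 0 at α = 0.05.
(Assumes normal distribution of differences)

Answer: t = -2.1301, fail to reject H₀

Derivation:
df = n - 1 = 14
SE = s_d/√n = 4/√15 = 1.0328
t = d̄/SE = -2.2/1.0328 = -2.1301
Critical value: t_{0.025,14} = ±2.145
p-value ≈ 0.0514
Decision: fail to reject H₀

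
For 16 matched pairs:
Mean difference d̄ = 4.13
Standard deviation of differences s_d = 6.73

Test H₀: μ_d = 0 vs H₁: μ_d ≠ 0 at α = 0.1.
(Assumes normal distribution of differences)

Answer: t = 2.4547, reject H₀

Derivation:
df = n - 1 = 15
SE = s_d/√n = 6.73/√16 = 1.6825
t = d̄/SE = 4.13/1.6825 = 2.4547
Critical value: t_{0.05,15} = ±1.753
p-value ≈ 0.0268
Decision: reject H₀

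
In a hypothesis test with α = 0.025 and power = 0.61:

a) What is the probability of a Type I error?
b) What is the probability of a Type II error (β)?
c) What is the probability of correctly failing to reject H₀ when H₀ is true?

Answer: a) 0.025, b) 0.39, c) 0.975

Derivation:
a) Type I error probability = α = 0.025
b) Power = P(reject H₀ | H₁ true) = 1 - β = 0.61, so Type II error probability = β = 1 - Power = 0.39
c) P(fail to reject H₀ | H₀ true) = 1 - α = 0.975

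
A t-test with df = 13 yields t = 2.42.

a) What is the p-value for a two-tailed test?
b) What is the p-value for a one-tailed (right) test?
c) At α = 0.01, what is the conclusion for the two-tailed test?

Using t-distribution with df = 13:
a) Two-tailed: p = 2×P(T > 2.42) = 0.0309
b) One-tailed: p = P(T > 2.42) = 0.0155
c) 0.0309 ≥ 0.01, fail to reject H₀

Answer: a) 0.0309, b) 0.0155, c) fail to reject H₀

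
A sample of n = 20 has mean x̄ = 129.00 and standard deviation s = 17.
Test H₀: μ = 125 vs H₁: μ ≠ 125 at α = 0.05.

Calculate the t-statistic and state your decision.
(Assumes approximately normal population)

df = n - 1 = 19
SE = s/√n = 17/√20 = 3.8013
t = (x̄ - μ₀)/SE = (129.00 - 125)/3.8013 = 1.0523
Critical value: t_{0.025,19} = ±2.093
p-value ≈ 0.3059
Decision: fail to reject H₀

Answer: t = 1.0523, fail to reject H₀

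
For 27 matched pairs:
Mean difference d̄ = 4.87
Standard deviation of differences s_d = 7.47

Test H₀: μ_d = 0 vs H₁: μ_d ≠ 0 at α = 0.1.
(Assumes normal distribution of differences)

df = n - 1 = 26
SE = s_d/√n = 7.47/√27 = 1.4376
t = d̄/SE = 4.87/1.4376 = 3.3876
Critical value: t_{0.05,26} = ±1.706
p-value ≈ 0.0023
Decision: reject H₀

Answer: t = 3.3876, reject H₀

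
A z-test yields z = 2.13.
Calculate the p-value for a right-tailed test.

For z = 2.13:
p = P(Z > 2.13) = 1 - Φ(2.13) = 0.0166

Answer: p-value ≈ 0.0166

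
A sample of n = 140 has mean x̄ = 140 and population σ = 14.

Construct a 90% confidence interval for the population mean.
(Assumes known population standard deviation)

Confidence level: 90%, α = 0.1
z_0.05 = 1.645
SE = σ/√n = 14/√140 = 1.1832
Margin of error = 1.645 × 1.1832 = 1.9464
CI: x̄ ± margin = 140 ± 1.9464
CI: (138.0536, 141.9464)

Answer: (138.0536, 141.9464)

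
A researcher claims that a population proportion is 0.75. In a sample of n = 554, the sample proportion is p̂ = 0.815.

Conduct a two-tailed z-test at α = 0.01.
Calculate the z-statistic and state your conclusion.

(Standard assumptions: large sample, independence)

Answer: z = 3.5332, reject H₀

Derivation:
H₀: p = 0.75, H₁: p ≠ 0.75
Standard error: SE = √(p₀(1-p₀)/n) = √(0.75×0.25/554) = 0.018397
z-statistic: z = (p̂ - p₀)/SE = (0.815 - 0.75)/0.018397 = 3.5332
Critical value: z_0.005 = ±2.576
p-value = 0.0004
Decision: reject H₀ at α = 0.01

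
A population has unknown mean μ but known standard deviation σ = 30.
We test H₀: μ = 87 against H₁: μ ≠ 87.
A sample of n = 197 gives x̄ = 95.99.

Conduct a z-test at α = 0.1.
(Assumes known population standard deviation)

Answer: z = 4.2060, reject H₀

Derivation:
Standard error: SE = σ/√n = 30/√197 = 2.1374
z-statistic: z = (x̄ - μ₀)/SE = (95.99 - 87)/2.1374 = 4.2060
Critical value: ±1.645
p-value < 0.0001
Decision: reject H₀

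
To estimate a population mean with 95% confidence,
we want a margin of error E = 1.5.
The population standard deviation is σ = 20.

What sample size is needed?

z_0.025 = 1.960
n = (z×σ/E)² = (1.960×20/1.5)²
n = 682.9511
Round up: n = 683

Answer: n = 683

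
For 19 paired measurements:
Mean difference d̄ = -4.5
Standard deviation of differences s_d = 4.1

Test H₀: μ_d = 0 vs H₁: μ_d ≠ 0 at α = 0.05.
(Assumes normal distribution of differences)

Answer: t = -4.7842, reject H₀

Derivation:
df = n - 1 = 18
SE = s_d/√n = 4.1/√19 = 0.9406
t = d̄/SE = -4.5/0.9406 = -4.7842
Critical value: t_{0.025,18} = ±2.101
p-value ≈ 0.0001
Decision: reject H₀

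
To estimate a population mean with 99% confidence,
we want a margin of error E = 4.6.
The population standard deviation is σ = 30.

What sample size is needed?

z_0.005 = 2.576
n = (z×σ/E)² = (2.576×30/4.6)²
n = 282.2400
Round up: n = 283

Answer: n = 283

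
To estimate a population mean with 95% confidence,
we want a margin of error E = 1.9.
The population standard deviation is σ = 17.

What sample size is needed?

z_0.025 = 1.960
n = (z×σ/E)² = (1.960×17/1.9)²
n = 307.5408
Round up: n = 308

Answer: n = 308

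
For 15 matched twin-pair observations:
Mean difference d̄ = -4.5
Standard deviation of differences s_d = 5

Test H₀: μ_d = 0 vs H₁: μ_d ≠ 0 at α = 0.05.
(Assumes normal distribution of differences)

Answer: t = -3.4857, reject H₀

Derivation:
df = n - 1 = 14
SE = s_d/√n = 5/√15 = 1.2910
t = d̄/SE = -4.5/1.2910 = -3.4857
Critical value: t_{0.025,14} = ±2.145
p-value ≈ 0.0036
Decision: reject H₀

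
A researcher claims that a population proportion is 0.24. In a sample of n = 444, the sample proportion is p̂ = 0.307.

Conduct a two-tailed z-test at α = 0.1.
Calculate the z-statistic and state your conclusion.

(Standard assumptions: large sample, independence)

Answer: z = 3.3057, reject H₀

Derivation:
H₀: p = 0.24, H₁: p ≠ 0.24
Standard error: SE = √(p₀(1-p₀)/n) = √(0.24×0.76/444) = 0.020268
z-statistic: z = (p̂ - p₀)/SE = (0.307 - 0.24)/0.020268 = 3.3057
Critical value: z_0.05 = ±1.645
p-value = 0.0009
Decision: reject H₀ at α = 0.1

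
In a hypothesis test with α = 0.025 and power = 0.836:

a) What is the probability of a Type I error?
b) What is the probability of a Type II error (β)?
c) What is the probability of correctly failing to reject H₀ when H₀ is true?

Answer: a) 0.025, b) 0.164, c) 0.975

Derivation:
a) Type I error probability = α = 0.025
b) Power = P(reject H₀ | H₁ true) = 1 - β = 0.836, so Type II error probability = β = 1 - Power = 0.164
c) P(fail to reject H₀ | H₀ true) = 1 - α = 0.975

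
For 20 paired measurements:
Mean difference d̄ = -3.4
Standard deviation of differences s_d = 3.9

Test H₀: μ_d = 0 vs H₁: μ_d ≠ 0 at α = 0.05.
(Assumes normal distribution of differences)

df = n - 1 = 19
SE = s_d/√n = 3.9/√20 = 0.8721
t = d̄/SE = -3.4/0.8721 = -3.8986
Critical value: t_{0.025,19} = ±2.093
p-value ≈ 0.0010
Decision: reject H₀

Answer: t = -3.8986, reject H₀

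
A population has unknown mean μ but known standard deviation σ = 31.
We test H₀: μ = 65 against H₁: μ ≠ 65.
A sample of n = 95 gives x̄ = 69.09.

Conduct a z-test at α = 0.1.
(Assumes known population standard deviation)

Answer: z = 1.2860, fail to reject H₀

Derivation:
Standard error: SE = σ/√n = 31/√95 = 3.1805
z-statistic: z = (x̄ - μ₀)/SE = (69.09 - 65)/3.1805 = 1.2860
Critical value: ±1.645
p-value = 0.1984
Decision: fail to reject H₀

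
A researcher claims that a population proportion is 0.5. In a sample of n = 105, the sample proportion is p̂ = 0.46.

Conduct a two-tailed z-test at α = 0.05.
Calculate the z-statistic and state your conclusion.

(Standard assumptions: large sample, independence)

Answer: z = -0.8198, fail to reject H₀

Derivation:
H₀: p = 0.5, H₁: p ≠ 0.5
Standard error: SE = √(p₀(1-p₀)/n) = √(0.5×0.5/105) = 0.048795
z-statistic: z = (p̂ - p₀)/SE = (0.46 - 0.5)/0.048795 = -0.8198
Critical value: z_0.025 = ±1.960
p-value = 0.4123
Decision: fail to reject H₀ at α = 0.05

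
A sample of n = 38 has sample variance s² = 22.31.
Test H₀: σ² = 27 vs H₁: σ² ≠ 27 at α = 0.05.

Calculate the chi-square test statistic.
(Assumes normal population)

df = n - 1 = 37
χ² = (n-1)s²/σ₀² = 37×22.31/27 = 30.5730
Critical values: χ²_{0.975,37} = 22.106, χ²_{0.025,37} = 55.668
Rejection region: χ² < 22.106 or χ² > 55.668
Decision: fail to reject H₀

Answer: χ² = 30.5730, fail to reject H₀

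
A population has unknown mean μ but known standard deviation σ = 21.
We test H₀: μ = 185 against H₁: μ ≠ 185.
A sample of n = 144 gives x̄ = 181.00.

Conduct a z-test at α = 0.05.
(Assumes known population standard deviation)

Answer: z = -2.2857, reject H₀

Derivation:
Standard error: SE = σ/√n = 21/√144 = 1.7500
z-statistic: z = (x̄ - μ₀)/SE = (181.00 - 185)/1.7500 = -2.2857
Critical value: ±1.960
p-value = 0.0223
Decision: reject H₀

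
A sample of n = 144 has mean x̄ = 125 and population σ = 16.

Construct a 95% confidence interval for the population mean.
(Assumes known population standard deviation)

Answer: (122.3867, 127.6133)

Derivation:
Confidence level: 95%, α = 0.05
z_0.025 = 1.960
SE = σ/√n = 16/√144 = 1.3333
Margin of error = 1.960 × 1.3333 = 2.6133
CI: x̄ ± margin = 125 ± 2.6133
CI: (122.3867, 127.6133)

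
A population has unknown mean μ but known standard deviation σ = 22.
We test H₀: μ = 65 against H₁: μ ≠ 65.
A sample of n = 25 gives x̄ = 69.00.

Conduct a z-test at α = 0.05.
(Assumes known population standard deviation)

Answer: z = 0.9091, fail to reject H₀

Derivation:
Standard error: SE = σ/√n = 22/√25 = 4.4000
z-statistic: z = (x̄ - μ₀)/SE = (69.00 - 65)/4.4000 = 0.9091
Critical value: ±1.960
p-value = 0.3633
Decision: fail to reject H₀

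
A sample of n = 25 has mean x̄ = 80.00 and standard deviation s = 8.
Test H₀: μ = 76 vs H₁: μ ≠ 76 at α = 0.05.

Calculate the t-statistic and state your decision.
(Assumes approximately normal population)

df = n - 1 = 24
SE = s/√n = 8/√25 = 1.6000
t = (x̄ - μ₀)/SE = (80.00 - 76)/1.6000 = 2.5000
Critical value: t_{0.025,24} = ±2.064
p-value ≈ 0.0197
Decision: reject H₀

Answer: t = 2.5000, reject H₀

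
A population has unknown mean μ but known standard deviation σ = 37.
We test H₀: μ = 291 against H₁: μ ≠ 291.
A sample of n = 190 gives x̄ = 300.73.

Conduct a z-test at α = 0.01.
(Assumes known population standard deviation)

Answer: z = 3.6248, reject H₀

Derivation:
Standard error: SE = σ/√n = 37/√190 = 2.6843
z-statistic: z = (x̄ - μ₀)/SE = (300.73 - 291)/2.6843 = 3.6248
Critical value: ±2.576
p-value = 0.0003
Decision: reject H₀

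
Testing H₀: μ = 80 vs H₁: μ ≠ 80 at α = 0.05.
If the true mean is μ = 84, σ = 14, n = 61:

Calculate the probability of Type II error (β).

SE = σ/√n = 14/√61 = 1.7925
Critical values: μ₀ ± z_0.025×SE = 80 ± 1.960×1.7925
Acceptance region: (76.4867, 83.5133)
Under H₁ (μ = 84): z_high = (83.5133 - 84)/1.7925 = -0.2715, z_low = (76.4867 - 84)/1.7925 = -4.1915
β = P(not reject | H₁) = Φ(-0.2715) - Φ(-4.1915) ≈ 0.3930

Answer: β ≈ 0.3930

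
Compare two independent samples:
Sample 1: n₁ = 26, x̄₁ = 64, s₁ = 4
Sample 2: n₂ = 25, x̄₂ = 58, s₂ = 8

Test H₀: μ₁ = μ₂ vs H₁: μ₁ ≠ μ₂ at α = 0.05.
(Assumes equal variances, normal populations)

Pooled variance: s²_p = [25×4² + 24×8²]/(49) = 39.5102
s_p = 6.2857
SE = s_p×√(1/n₁ + 1/n₂) = 6.2857×√(1/26 + 1/25) = 1.7607
t = (x̄₁ - x̄₂)/SE = (64 - 58)/1.7607 = 3.4077
df = 49, t-critical = ±2.010
Decision: reject H₀

Answer: t = 3.4077, reject H₀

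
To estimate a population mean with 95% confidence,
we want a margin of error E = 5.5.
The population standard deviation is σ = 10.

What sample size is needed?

Answer: n = 13

Derivation:
z_0.025 = 1.960
n = (z×σ/E)² = (1.960×10/5.5)²
n = 12.6995
Round up: n = 13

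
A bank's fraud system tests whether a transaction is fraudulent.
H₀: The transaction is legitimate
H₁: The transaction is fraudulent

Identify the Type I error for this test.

Answer: Blocking a legitimate transaction as fraud

Derivation:
Type I error (α): Rejecting H₀ when H₀ is true
Type II error (β): Failing to reject H₀ when H₁ is true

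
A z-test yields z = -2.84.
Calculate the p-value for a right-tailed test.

For z = -2.84:
p = P(Z > -2.84) = 1 - Φ(-2.84) = 0.9977

Answer: p-value ≈ 0.9977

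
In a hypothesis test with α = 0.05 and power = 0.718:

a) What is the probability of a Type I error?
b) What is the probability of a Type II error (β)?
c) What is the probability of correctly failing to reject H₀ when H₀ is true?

Answer: a) 0.05, b) 0.282, c) 0.95

Derivation:
a) Type I error probability = α = 0.05
b) Power = P(reject H₀ | H₁ true) = 1 - β = 0.718, so Type II error probability = β = 1 - Power = 0.282
c) P(fail to reject H₀ | H₀ true) = 1 - α = 0.95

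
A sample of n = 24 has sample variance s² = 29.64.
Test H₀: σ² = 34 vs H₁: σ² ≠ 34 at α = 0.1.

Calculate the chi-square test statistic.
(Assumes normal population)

df = n - 1 = 23
χ² = (n-1)s²/σ₀² = 23×29.64/34 = 20.0506
Critical values: χ²_{0.95,23} = 13.091, χ²_{0.05,23} = 35.172
Rejection region: χ² < 13.091 or χ² > 35.172
Decision: fail to reject H₀

Answer: χ² = 20.0506, fail to reject H₀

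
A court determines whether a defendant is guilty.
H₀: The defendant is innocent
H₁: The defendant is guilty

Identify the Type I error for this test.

Answer: Convicting an innocent person

Derivation:
Type I error: rejecting H₀ when it is actually true (false positive).
Type II error: failing to reject H₀ when H₁ is actually true (false negative).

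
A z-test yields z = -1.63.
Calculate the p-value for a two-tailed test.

Answer: p-value ≈ 0.1031

Derivation:
For z = -1.63:
p = 2×P(Z > |-1.63|) = 2×(1 - Φ(1.63)) = 0.1031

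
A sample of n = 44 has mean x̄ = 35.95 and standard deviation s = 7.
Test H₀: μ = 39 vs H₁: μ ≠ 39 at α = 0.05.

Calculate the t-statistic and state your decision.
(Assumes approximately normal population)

Answer: t = -2.8902, reject H₀

Derivation:
df = n - 1 = 43
SE = s/√n = 7/√44 = 1.0553
t = (x̄ - μ₀)/SE = (35.95 - 39)/1.0553 = -2.8902
Critical value: t_{0.025,43} = ±2.017
p-value ≈ 0.0060
Decision: reject H₀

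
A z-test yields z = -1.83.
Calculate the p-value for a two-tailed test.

For z = -1.83:
p = 2×P(Z > |-1.83|) = 2×(1 - Φ(1.83)) = 0.0672

Answer: p-value ≈ 0.0672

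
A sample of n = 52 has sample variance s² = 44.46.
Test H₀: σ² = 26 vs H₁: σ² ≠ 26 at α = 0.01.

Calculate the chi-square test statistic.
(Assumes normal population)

df = n - 1 = 51
χ² = (n-1)s²/σ₀² = 51×44.46/26 = 87.2100
Critical values: χ²_{0.995,51} = 28.735, χ²_{0.005,51} = 80.747
Rejection region: χ² < 28.735 or χ² > 80.747
Decision: reject H₀

Answer: χ² = 87.2100, reject H₀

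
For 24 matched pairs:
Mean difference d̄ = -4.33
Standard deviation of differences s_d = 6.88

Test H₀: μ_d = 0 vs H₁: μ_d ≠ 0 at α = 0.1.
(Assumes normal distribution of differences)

df = n - 1 = 23
SE = s_d/√n = 6.88/√24 = 1.4044
t = d̄/SE = -4.33/1.4044 = -3.0832
Critical value: t_{0.05,23} = ±1.714
p-value ≈ 0.0053
Decision: reject H₀

Answer: t = -3.0832, reject H₀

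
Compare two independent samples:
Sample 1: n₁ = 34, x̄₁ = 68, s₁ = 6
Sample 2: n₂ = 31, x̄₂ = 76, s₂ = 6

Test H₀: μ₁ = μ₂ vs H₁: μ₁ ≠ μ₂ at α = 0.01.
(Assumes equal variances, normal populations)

Answer: t = -5.3691, reject H₀

Derivation:
Pooled variance: s²_p = [33×6² + 30×6²]/(63) = 36.0000
s_p = 6.0000
SE = s_p×√(1/n₁ + 1/n₂) = 6.0000×√(1/34 + 1/31) = 1.4900
t = (x̄₁ - x̄₂)/SE = (68 - 76)/1.4900 = -5.3691
df = 63, t-critical = ±2.656
Decision: reject H₀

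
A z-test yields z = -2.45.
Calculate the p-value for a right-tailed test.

For z = -2.45:
p = P(Z > -2.45) = 1 - Φ(-2.45) = 0.9929

Answer: p-value ≈ 0.9929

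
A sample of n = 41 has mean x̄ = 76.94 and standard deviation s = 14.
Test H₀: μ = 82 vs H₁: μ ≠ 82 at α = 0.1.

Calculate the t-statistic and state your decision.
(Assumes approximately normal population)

df = n - 1 = 40
SE = s/√n = 14/√41 = 2.1864
t = (x̄ - μ₀)/SE = (76.94 - 82)/2.1864 = -2.3143
Critical value: t_{0.05,40} = ±1.684
p-value ≈ 0.0259
Decision: reject H₀

Answer: t = -2.3143, reject H₀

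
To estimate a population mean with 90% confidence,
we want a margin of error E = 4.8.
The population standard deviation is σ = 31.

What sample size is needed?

z_0.05 = 1.645
n = (z×σ/E)² = (1.645×31/4.8)²
n = 112.8685
Round up: n = 113

Answer: n = 113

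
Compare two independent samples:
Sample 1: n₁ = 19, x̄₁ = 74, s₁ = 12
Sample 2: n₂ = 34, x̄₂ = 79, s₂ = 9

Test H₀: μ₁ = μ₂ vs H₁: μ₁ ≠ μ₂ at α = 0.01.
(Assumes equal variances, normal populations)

Pooled variance: s²_p = [18×12² + 33×9²]/(51) = 103.2353
s_p = 10.1605
SE = s_p×√(1/n₁ + 1/n₂) = 10.1605×√(1/19 + 1/34) = 2.9103
t = (x̄₁ - x̄₂)/SE = (74 - 79)/2.9103 = -1.7180
df = 51, t-critical = ±2.676
Decision: fail to reject H₀

Answer: t = -1.7180, fail to reject H₀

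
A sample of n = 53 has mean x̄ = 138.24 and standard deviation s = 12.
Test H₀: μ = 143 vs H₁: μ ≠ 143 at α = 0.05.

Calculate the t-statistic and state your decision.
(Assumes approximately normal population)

df = n - 1 = 52
SE = s/√n = 12/√53 = 1.6483
t = (x̄ - μ₀)/SE = (138.24 - 143)/1.6483 = -2.8878
Critical value: t_{0.025,52} = ±2.007
p-value ≈ 0.0056
Decision: reject H₀

Answer: t = -2.8878, reject H₀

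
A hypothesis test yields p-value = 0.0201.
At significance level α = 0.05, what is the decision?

Compare p-value to α:
0.0201 < 0.05
Decision: reject H₀

Answer: reject H₀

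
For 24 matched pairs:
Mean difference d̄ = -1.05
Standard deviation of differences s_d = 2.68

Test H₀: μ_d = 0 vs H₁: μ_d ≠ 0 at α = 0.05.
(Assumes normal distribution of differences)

df = n - 1 = 23
SE = s_d/√n = 2.68/√24 = 0.5471
t = d̄/SE = -1.05/0.5471 = -1.9192
Critical value: t_{0.025,23} = ±2.069
p-value ≈ 0.0675
Decision: fail to reject H₀

Answer: t = -1.9192, fail to reject H₀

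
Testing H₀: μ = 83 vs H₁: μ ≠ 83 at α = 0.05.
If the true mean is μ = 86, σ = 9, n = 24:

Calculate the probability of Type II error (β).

SE = σ/√n = 9/√24 = 1.8371
Critical values: μ₀ ± z_0.025×SE = 83 ± 1.960×1.8371
Acceptance region: (79.3993, 86.6007)
Under H₁ (μ = 86): z_high = (86.6007 - 86)/1.8371 = 0.3270, z_low = (79.3993 - 86)/1.8371 = -3.5930
β = P(not reject | H₁) = Φ(0.3270) - Φ(-3.5930) ≈ 0.6280

Answer: β ≈ 0.6280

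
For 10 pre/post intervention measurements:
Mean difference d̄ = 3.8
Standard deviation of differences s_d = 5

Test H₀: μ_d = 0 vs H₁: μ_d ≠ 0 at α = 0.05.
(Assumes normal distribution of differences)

df = n - 1 = 9
SE = s_d/√n = 5/√10 = 1.5811
t = d̄/SE = 3.8/1.5811 = 2.4034
Critical value: t_{0.025,9} = ±2.262
p-value ≈ 0.0397
Decision: reject H₀

Answer: t = 2.4034, reject H₀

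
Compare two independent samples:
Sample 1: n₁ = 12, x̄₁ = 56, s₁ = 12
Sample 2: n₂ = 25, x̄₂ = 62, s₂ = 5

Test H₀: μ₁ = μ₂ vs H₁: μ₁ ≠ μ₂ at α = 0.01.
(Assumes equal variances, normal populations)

Answer: t = -2.1628, fail to reject H₀

Derivation:
Pooled variance: s²_p = [11×12² + 24×5²]/(35) = 62.4000
s_p = 7.8994
SE = s_p×√(1/n₁ + 1/n₂) = 7.8994×√(1/12 + 1/25) = 2.7742
t = (x̄₁ - x̄₂)/SE = (56 - 62)/2.7742 = -2.1628
df = 35, t-critical = ±2.724
Decision: fail to reject H₀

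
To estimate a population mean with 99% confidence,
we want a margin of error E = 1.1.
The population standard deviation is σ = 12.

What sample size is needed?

Answer: n = 790

Derivation:
z_0.005 = 2.576
n = (z×σ/E)² = (2.576×12/1.1)²
n = 789.7122
Round up: n = 790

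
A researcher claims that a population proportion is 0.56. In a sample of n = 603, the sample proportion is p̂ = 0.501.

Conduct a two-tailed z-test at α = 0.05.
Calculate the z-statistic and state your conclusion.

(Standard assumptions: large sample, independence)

H₀: p = 0.56, H₁: p ≠ 0.56
Standard error: SE = √(p₀(1-p₀)/n) = √(0.56×0.44/603) = 0.020214
z-statistic: z = (p̂ - p₀)/SE = (0.501 - 0.56)/0.020214 = -2.9188
Critical value: z_0.025 = ±1.960
p-value = 0.0035
Decision: reject H₀ at α = 0.05

Answer: z = -2.9188, reject H₀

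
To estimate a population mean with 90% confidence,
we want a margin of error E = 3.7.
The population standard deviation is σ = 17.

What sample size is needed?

Answer: n = 58

Derivation:
z_0.05 = 1.645
n = (z×σ/E)² = (1.645×17/3.7)²
n = 57.1250
Round up: n = 58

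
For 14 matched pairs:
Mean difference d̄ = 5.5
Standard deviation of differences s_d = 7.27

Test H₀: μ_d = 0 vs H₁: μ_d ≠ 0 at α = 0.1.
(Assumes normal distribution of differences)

df = n - 1 = 13
SE = s_d/√n = 7.27/√14 = 1.9430
t = d̄/SE = 5.5/1.9430 = 2.8307
Critical value: t_{0.05,13} = ±1.771
p-value ≈ 0.0142
Decision: reject H₀

Answer: t = 2.8307, reject H₀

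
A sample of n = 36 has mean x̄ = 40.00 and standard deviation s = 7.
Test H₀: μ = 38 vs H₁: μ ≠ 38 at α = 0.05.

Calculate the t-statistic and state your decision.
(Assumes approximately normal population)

df = n - 1 = 35
SE = s/√n = 7/√36 = 1.1667
t = (x̄ - μ₀)/SE = (40.00 - 38)/1.1667 = 1.7142
Critical value: t_{0.025,35} = ±2.030
p-value ≈ 0.0953
Decision: fail to reject H₀

Answer: t = 1.7142, fail to reject H₀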